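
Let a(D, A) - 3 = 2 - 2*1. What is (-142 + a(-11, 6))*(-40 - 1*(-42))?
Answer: -278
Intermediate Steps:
a(D, A) = 3 (a(D, A) = 3 + (2 - 2*1) = 3 + (2 - 2) = 3 + 0 = 3)
(-142 + a(-11, 6))*(-40 - 1*(-42)) = (-142 + 3)*(-40 - 1*(-42)) = -139*(-40 + 42) = -139*2 = -278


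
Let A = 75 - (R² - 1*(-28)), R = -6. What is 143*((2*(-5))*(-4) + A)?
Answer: 7293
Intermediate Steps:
A = 11 (A = 75 - ((-6)² - 1*(-28)) = 75 - (36 + 28) = 75 - 1*64 = 75 - 64 = 11)
143*((2*(-5))*(-4) + A) = 143*((2*(-5))*(-4) + 11) = 143*(-10*(-4) + 11) = 143*(40 + 11) = 143*51 = 7293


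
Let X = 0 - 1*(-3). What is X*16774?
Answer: 50322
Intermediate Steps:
X = 3 (X = 0 + 3 = 3)
X*16774 = 3*16774 = 50322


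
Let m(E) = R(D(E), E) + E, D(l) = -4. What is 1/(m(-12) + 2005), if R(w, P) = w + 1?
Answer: 1/1990 ≈ 0.00050251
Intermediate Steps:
R(w, P) = 1 + w
m(E) = -3 + E (m(E) = (1 - 4) + E = -3 + E)
1/(m(-12) + 2005) = 1/((-3 - 12) + 2005) = 1/(-15 + 2005) = 1/1990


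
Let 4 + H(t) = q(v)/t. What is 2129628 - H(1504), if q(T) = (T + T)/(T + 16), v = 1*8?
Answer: 4804449791/2256 ≈ 2.1296e+6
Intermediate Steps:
v = 8
q(T) = 2*T/(16 + T) (q(T) = (2*T)/(16 + T) = 2*T/(16 + T))
H(t) = -4 + 2/(3*t) (H(t) = -4 + (2*8/(16 + 8))/t = -4 + (2*8/24)/t = -4 + (2*8*(1/24))/t = -4 + 2/(3*t))
2129628 - H(1504) = 2129628 - (-4 + (2/3)/1504) = 2129628 - (-4 + (2/3)*(1/1504)) = 2129628 - (-4 + 1/2256) = 2129628 - 1*(-9023/2256) = 2129628 + 9023/2256 = 4804449791/2256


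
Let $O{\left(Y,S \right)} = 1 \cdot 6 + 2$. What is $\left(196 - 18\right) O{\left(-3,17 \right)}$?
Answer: $1424$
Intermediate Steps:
$O{\left(Y,S \right)} = 8$ ($O{\left(Y,S \right)} = 6 + 2 = 8$)
$\left(196 - 18\right) O{\left(-3,17 \right)} = \left(196 - 18\right) 8 = 178 \cdot 8 = 1424$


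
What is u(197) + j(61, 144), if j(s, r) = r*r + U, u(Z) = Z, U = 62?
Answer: 20995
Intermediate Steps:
j(s, r) = 62 + r² (j(s, r) = r*r + 62 = r² + 62 = 62 + r²)
u(197) + j(61, 144) = 197 + (62 + 144²) = 197 + (62 + 20736) = 197 + 20798 = 20995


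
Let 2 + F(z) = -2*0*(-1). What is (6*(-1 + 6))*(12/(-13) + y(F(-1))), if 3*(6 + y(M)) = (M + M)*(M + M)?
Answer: -620/13 ≈ -47.692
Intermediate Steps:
F(z) = -2 (F(z) = -2 - 2*0*(-1) = -2 + 0*(-1) = -2 + 0 = -2)
y(M) = -6 + 4*M**2/3 (y(M) = -6 + ((M + M)*(M + M))/3 = -6 + ((2*M)*(2*M))/3 = -6 + (4*M**2)/3 = -6 + 4*M**2/3)
(6*(-1 + 6))*(12/(-13) + y(F(-1))) = (6*(-1 + 6))*(12/(-13) + (-6 + (4/3)*(-2)**2)) = (6*5)*(12*(-1/13) + (-6 + (4/3)*4)) = 30*(-12/13 + (-6 + 16/3)) = 30*(-12/13 - 2/3) = 30*(-62/39) = -620/13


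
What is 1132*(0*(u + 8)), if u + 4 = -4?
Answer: 0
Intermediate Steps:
u = -8 (u = -4 - 4 = -8)
1132*(0*(u + 8)) = 1132*(0*(-8 + 8)) = 1132*(0*0) = 1132*0 = 0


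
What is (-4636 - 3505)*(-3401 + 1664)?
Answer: 14140917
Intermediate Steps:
(-4636 - 3505)*(-3401 + 1664) = -8141*(-1737) = 14140917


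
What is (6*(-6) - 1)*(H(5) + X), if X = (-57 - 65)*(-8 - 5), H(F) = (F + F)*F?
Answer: -60532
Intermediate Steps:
H(F) = 2*F² (H(F) = (2*F)*F = 2*F²)
X = 1586 (X = -122*(-13) = 1586)
(6*(-6) - 1)*(H(5) + X) = (6*(-6) - 1)*(2*5² + 1586) = (-36 - 1)*(2*25 + 1586) = -37*(50 + 1586) = -37*1636 = -60532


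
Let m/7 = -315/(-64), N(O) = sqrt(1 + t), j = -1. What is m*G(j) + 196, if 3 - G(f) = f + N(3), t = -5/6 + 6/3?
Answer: 5341/16 - 735*sqrt(78)/128 ≈ 283.10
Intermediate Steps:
t = 7/6 (t = -5*1/6 + 6*(1/3) = -5/6 + 2 = 7/6 ≈ 1.1667)
N(O) = sqrt(78)/6 (N(O) = sqrt(1 + 7/6) = sqrt(13/6) = sqrt(78)/6)
m = 2205/64 (m = 7*(-315/(-64)) = 7*(-315*(-1/64)) = 7*(315/64) = 2205/64 ≈ 34.453)
G(f) = 3 - f - sqrt(78)/6 (G(f) = 3 - (f + sqrt(78)/6) = 3 + (-f - sqrt(78)/6) = 3 - f - sqrt(78)/6)
m*G(j) + 196 = 2205*(3 - 1*(-1) - sqrt(78)/6)/64 + 196 = 2205*(3 + 1 - sqrt(78)/6)/64 + 196 = 2205*(4 - sqrt(78)/6)/64 + 196 = (2205/16 - 735*sqrt(78)/128) + 196 = 5341/16 - 735*sqrt(78)/128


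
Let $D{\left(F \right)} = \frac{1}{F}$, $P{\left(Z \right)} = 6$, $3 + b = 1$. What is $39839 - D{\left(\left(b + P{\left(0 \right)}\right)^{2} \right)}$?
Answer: $\frac{637423}{16} \approx 39839.0$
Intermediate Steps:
$b = -2$ ($b = -3 + 1 = -2$)
$39839 - D{\left(\left(b + P{\left(0 \right)}\right)^{2} \right)} = 39839 - \frac{1}{\left(-2 + 6\right)^{2}} = 39839 - \frac{1}{4^{2}} = 39839 - \frac{1}{16} = \frac{637423}{16}$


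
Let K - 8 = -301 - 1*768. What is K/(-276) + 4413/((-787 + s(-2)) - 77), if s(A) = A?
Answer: -149581/119508 ≈ -1.2516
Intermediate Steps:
K = -1061 (K = 8 + (-301 - 1*768) = 8 + (-301 - 768) = 8 - 1069 = -1061)
K/(-276) + 4413/((-787 + s(-2)) - 77) = -1061/(-276) + 4413/((-787 - 2) - 77) = -1061*(-1/276) + 4413/(-789 - 77) = 1061/276 + 4413/(-866) = 1061/276 + 4413*(-1/866) = 1061/276 - 4413/866 = -149581/119508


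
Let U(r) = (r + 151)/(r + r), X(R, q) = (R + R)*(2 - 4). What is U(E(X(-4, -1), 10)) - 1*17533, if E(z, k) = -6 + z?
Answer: -350499/20 ≈ -17525.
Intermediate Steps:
X(R, q) = -4*R (X(R, q) = (2*R)*(-2) = -4*R)
U(r) = (151 + r)/(2*r) (U(r) = (151 + r)/((2*r)) = (151 + r)*(1/(2*r)) = (151 + r)/(2*r))
U(E(X(-4, -1), 10)) - 1*17533 = (151 + (-6 - 4*(-4)))/(2*(-6 - 4*(-4))) - 1*17533 = (151 + (-6 + 16))/(2*(-6 + 16)) - 17533 = (1/2)*(151 + 10)/10 - 17533 = (1/2)*(1/10)*161 - 17533 = 161/20 - 17533 = -350499/20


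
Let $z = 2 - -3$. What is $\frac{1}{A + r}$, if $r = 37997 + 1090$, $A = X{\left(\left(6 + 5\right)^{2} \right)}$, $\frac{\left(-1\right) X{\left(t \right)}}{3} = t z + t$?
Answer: $\frac{1}{36909} \approx 2.7094 \cdot 10^{-5}$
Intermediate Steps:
$z = 5$ ($z = 2 + 3 = 5$)
$X{\left(t \right)} = - 18 t$ ($X{\left(t \right)} = - 3 \left(t 5 + t\right) = - 3 \left(5 t + t\right) = - 3 \cdot 6 t = - 18 t$)
$A = -2178$ ($A = - 18 \left(6 + 5\right)^{2} = - 18 \cdot 11^{2} = \left(-18\right) 121 = -2178$)
$r = 39087$
$\frac{1}{A + r} = \frac{1}{-2178 + 39087} = \frac{1}{36909}$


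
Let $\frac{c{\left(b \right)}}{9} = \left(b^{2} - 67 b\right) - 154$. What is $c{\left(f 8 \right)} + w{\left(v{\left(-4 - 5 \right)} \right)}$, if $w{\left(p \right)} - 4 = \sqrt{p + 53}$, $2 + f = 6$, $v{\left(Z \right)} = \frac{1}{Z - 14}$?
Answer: $-11462 + \frac{\sqrt{28014}}{23} \approx -11455.0$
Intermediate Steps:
$v{\left(Z \right)} = \frac{1}{-14 + Z}$
$f = 4$ ($f = -2 + 6 = 4$)
$w{\left(p \right)} = 4 + \sqrt{53 + p}$ ($w{\left(p \right)} = 4 + \sqrt{p + 53} = 4 + \sqrt{53 + p}$)
$c{\left(b \right)} = -1386 - 603 b + 9 b^{2}$ ($c{\left(b \right)} = 9 \left(\left(b^{2} - 67 b\right) - 154\right) = 9 \left(-154 + b^{2} - 67 b\right) = -1386 - 603 b + 9 b^{2}$)
$c{\left(f 8 \right)} + w{\left(v{\left(-4 - 5 \right)} \right)} = \left(-1386 - 603 \cdot 4 \cdot 8 + 9 \left(4 \cdot 8\right)^{2}\right) + \left(4 + \sqrt{53 + \frac{1}{-14 - 9}}\right) = \left(-1386 - 19296 + 9 \cdot 32^{2}\right) + \left(4 + \sqrt{53 + \frac{1}{-14 - 9}}\right) = \left(-1386 - 19296 + 9 \cdot 1024\right) + \left(4 + \sqrt{53 + \frac{1}{-23}}\right) = \left(-1386 - 19296 + 9216\right) + \left(4 + \sqrt{53 - \frac{1}{23}}\right) = -11466 + \left(4 + \sqrt{\frac{1218}{23}}\right) = -11466 + \left(4 + \frac{\sqrt{28014}}{23}\right) = -11462 + \frac{\sqrt{28014}}{23}$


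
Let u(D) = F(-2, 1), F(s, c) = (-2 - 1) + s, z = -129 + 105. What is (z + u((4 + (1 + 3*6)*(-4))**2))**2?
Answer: 841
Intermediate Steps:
z = -24
F(s, c) = -3 + s
u(D) = -5 (u(D) = -3 - 2 = -5)
(z + u((4 + (1 + 3*6)*(-4))**2))**2 = (-24 - 5)**2 = (-29)**2 = 841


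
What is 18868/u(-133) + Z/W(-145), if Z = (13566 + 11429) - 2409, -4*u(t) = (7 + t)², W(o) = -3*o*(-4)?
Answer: -20412359/1151010 ≈ -17.734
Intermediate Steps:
W(o) = 12*o
u(t) = -(7 + t)²/4
Z = 22586 (Z = 24995 - 2409 = 22586)
18868/u(-133) + Z/W(-145) = 18868/((-(7 - 133)²/4)) + 22586/((12*(-145))) = 18868/((-¼*(-126)²)) + 22586/(-1740) = 18868/((-¼*15876)) + 22586*(-1/1740) = 18868/(-3969) - 11293/870 = 18868*(-1/3969) - 11293/870 = -18868/3969 - 11293/870 = -20412359/1151010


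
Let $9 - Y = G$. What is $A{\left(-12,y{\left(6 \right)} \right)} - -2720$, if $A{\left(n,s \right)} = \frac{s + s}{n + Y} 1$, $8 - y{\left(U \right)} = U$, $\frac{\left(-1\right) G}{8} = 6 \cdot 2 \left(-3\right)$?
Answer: $\frac{791516}{291} \approx 2720.0$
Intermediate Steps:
$G = 288$ ($G = - 8 \cdot 6 \cdot 2 \left(-3\right) = - 8 \cdot 12 \left(-3\right) = \left(-8\right) \left(-36\right) = 288$)
$Y = -279$ ($Y = 9 - 288 = -279$)
$y{\left(U \right)} = 8 - U$
$A{\left(n,s \right)} = \frac{2 s}{-279 + n}$ ($A{\left(n,s \right)} = \frac{s + s}{n - 279} \cdot 1 = \frac{2 s}{-279 + n} 1 = \frac{2 s}{-279 + n}$)
$A{\left(-12,y{\left(6 \right)} \right)} - -2720 = \frac{2 \left(8 - 6\right)}{-279 - 12} - -2720 = \frac{2 \left(8 - 6\right)}{-291} + 2720 = 2 \cdot 2 \left(- \frac{1}{291}\right) + 2720 = - \frac{4}{291} + 2720 = \frac{791516}{291}$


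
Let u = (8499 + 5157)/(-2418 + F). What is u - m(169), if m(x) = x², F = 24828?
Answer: -106673059/3735 ≈ -28560.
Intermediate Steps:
u = 2276/3735 (u = (8499 + 5157)/(-2418 + 24828) = 13656/22410 = 13656*(1/22410) = 2276/3735 ≈ 0.60937)
u - m(169) = 2276/3735 - 1*169² = 2276/3735 - 1*28561 = 2276/3735 - 28561 = -106673059/3735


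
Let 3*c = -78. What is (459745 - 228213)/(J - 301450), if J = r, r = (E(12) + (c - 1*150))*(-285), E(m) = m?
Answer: -115766/127355 ≈ -0.90900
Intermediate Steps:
c = -26 (c = (1/3)*(-78) = -26)
r = 46740 (r = (12 + (-26 - 1*150))*(-285) = (12 + (-26 - 150))*(-285) = (12 - 176)*(-285) = -164*(-285) = 46740)
J = 46740
(459745 - 228213)/(J - 301450) = (459745 - 228213)/(46740 - 301450) = 231532/(-254710) = 231532*(-1/254710) = -115766/127355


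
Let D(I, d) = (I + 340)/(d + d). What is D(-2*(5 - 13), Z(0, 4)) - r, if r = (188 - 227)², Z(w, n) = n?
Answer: -2953/2 ≈ -1476.5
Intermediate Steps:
D(I, d) = (340 + I)/(2*d) (D(I, d) = (340 + I)/((2*d)) = (340 + I)*(1/(2*d)) = (340 + I)/(2*d))
r = 1521 (r = (-39)² = 1521)
D(-2*(5 - 13), Z(0, 4)) - r = (½)*(340 - 2*(5 - 13))/4 - 1*1521 = (½)*(¼)*(340 - 2*(-8)) - 1521 = (½)*(¼)*(340 + 16) - 1521 = (½)*(¼)*356 - 1521 = 89/2 - 1521 = -2953/2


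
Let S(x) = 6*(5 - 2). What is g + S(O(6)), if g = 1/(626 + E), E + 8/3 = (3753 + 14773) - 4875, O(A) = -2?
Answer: 770817/42823 ≈ 18.000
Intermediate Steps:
E = 40945/3 (E = -8/3 + ((3753 + 14773) - 4875) = -8/3 + (18526 - 4875) = -8/3 + 13651 = 40945/3 ≈ 13648.)
g = 3/42823 (g = 1/(626 + 40945/3) = 1/(42823/3) = 3/42823 ≈ 7.0056e-5)
S(x) = 18 (S(x) = 6*3 = 18)
g + S(O(6)) = 3/42823 + 18 = 770817/42823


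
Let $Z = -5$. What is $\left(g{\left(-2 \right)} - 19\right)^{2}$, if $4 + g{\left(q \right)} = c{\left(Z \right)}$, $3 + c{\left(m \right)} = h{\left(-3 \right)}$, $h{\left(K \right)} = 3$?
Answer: $529$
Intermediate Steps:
$c{\left(m \right)} = 0$ ($c{\left(m \right)} = -3 + 3 = 0$)
$g{\left(q \right)} = -4$ ($g{\left(q \right)} = -4 + 0 = -4$)
$\left(g{\left(-2 \right)} - 19\right)^{2} = \left(-4 - 19\right)^{2} = \left(-23\right)^{2} = 529$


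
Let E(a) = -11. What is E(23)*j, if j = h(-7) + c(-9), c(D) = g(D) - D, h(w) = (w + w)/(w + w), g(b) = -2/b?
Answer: -1012/9 ≈ -112.44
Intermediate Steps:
h(w) = 1 (h(w) = (2*w)/((2*w)) = (2*w)*(1/(2*w)) = 1)
c(D) = -D - 2/D (c(D) = -2/D - D = -D - 2/D)
j = 92/9 (j = 1 + (-1*(-9) - 2/(-9)) = 1 + (9 - 2*(-⅑)) = 1 + (9 + 2/9) = 1 + 83/9 = 92/9 ≈ 10.222)
E(23)*j = -11*92/9 = -1012/9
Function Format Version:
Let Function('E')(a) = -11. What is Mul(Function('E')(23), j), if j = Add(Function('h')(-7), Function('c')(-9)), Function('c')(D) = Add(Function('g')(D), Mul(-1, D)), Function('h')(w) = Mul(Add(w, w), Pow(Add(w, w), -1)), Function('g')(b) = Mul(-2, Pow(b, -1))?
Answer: Rational(-1012, 9) ≈ -112.44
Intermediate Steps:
Function('h')(w) = 1 (Function('h')(w) = Mul(Mul(2, w), Pow(Mul(2, w), -1)) = Mul(Mul(2, w), Mul(Rational(1, 2), Pow(w, -1))) = 1)
Function('c')(D) = Add(Mul(-1, D), Mul(-2, Pow(D, -1))) (Function('c')(D) = Add(Mul(-2, Pow(D, -1)), Mul(-1, D)) = Add(Mul(-1, D), Mul(-2, Pow(D, -1))))
j = Rational(92, 9) (j = Add(1, Add(Mul(-1, -9), Mul(-2, Pow(-9, -1)))) = Add(1, Add(9, Mul(-2, Rational(-1, 9)))) = Add(1, Add(9, Rational(2, 9))) = Add(1, Rational(83, 9)) = Rational(92, 9) ≈ 10.222)
Mul(Function('E')(23), j) = Mul(-11, Rational(92, 9)) = Rational(-1012, 9)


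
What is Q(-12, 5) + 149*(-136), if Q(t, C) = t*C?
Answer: -20324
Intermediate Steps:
Q(t, C) = C*t
Q(-12, 5) + 149*(-136) = 5*(-12) + 149*(-136) = -60 - 20264 = -20324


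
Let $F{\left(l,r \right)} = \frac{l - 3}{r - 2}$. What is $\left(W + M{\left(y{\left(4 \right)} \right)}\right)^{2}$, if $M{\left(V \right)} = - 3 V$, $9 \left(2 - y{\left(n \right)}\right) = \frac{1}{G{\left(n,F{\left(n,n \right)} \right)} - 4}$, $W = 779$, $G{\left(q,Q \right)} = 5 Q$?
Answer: $\frac{48372025}{81} \approx 5.9719 \cdot 10^{5}$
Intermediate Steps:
$F{\left(l,r \right)} = \frac{-3 + l}{-2 + r}$
$y{\left(n \right)} = 2 - \frac{1}{9 \left(-4 + \frac{5 \left(-3 + n\right)}{-2 + n}\right)}$ ($y{\left(n \right)} = 2 - \frac{1}{9 \left(5 \frac{-3 + n}{-2 + n} - 4\right)} = 2 - \frac{1}{9 \left(\frac{5 \left(-3 + n\right)}{-2 + n} - 4\right)} = 2 - \frac{1}{9 \left(-4 + \frac{5 \left(-3 + n\right)}{-2 + n}\right)}$)
$\left(W + M{\left(y{\left(4 \right)} \right)}\right)^{2} = \left(779 - 3 \frac{-124 + 17 \cdot 4}{9 \left(-7 + 4\right)}\right)^{2} = \left(779 - 3 \frac{-124 + 68}{9 \left(-3\right)}\right)^{2} = \left(779 - 3 \cdot \frac{1}{9} \left(- \frac{1}{3}\right) \left(-56\right)\right)^{2} = \left(779 - \frac{56}{9}\right)^{2} = \left(\frac{6955}{9}\right)^{2} = \frac{48372025}{81}$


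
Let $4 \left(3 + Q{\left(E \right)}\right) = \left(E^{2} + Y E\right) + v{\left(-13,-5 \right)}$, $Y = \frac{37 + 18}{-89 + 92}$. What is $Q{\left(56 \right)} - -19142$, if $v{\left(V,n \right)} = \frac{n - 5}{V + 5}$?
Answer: $\frac{968639}{48} \approx 20180.0$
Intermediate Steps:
$Y = \frac{55}{3} \approx 18.333$
$v{\left(V,n \right)} = \frac{-5 + n}{5 + V}$
$Q{\left(E \right)} = - \frac{43}{16} + \frac{E^{2}}{4} + \frac{55 E}{12}$ ($Q{\left(E \right)} = -3 + \frac{\left(E^{2} + \frac{55 E}{3}\right) + \frac{-5 - 5}{5 - 13}}{4} = -3 + \frac{\left(E^{2} + \frac{55 E}{3}\right) + \frac{1}{-8} \left(-10\right)}{4} = -3 + \frac{\left(E^{2} + \frac{55 E}{3}\right) - - \frac{5}{4}}{4} = -3 + \frac{\left(E^{2} + \frac{55 E}{3}\right) + \frac{5}{4}}{4} = -3 + \frac{\frac{5}{4} + E^{2} + \frac{55 E}{3}}{4} = -3 + \left(\frac{5}{16} + \frac{E^{2}}{4} + \frac{55 E}{12}\right) = - \frac{43}{16} + \frac{E^{2}}{4} + \frac{55 E}{12}$)
$Q{\left(56 \right)} - -19142 = \left(- \frac{43}{16} + \frac{56^{2}}{4} + \frac{55}{12} \cdot 56\right) - -19142 = \left(- \frac{43}{16} + \frac{1}{4} \cdot 3136 + \frac{770}{3}\right) + 19142 = \left(- \frac{43}{16} + 784 + \frac{770}{3}\right) + 19142 = \frac{49823}{48} + 19142 = \frac{968639}{48}$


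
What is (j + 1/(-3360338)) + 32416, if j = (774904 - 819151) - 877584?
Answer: -2988735022271/3360338 ≈ -8.8942e+5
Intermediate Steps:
j = -921831 (j = -44247 - 877584 = -921831)
(j + 1/(-3360338)) + 32416 = (-921831 + 1/(-3360338)) + 32416 = (-921831 - 1/3360338) + 32416 = -3097663738879/3360338 + 32416 = -2988735022271/3360338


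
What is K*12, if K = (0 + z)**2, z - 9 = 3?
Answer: 1728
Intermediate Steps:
z = 12 (z = 9 + 3 = 12)
K = 144 (K = (0 + 12)**2 = 12**2 = 144)
K*12 = 144*12 = 1728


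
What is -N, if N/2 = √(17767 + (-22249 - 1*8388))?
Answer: -6*I*√1430 ≈ -226.89*I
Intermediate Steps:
N = 6*I*√1430 (N = 2*√(17767 + (-22249 - 1*8388)) = 2*√(17767 + (-22249 - 8388)) = 2*√(17767 - 30637) = 2*√(-12870) = 2*(3*I*√1430) = 6*I*√1430 ≈ 226.89*I)
-N = -6*I*√1430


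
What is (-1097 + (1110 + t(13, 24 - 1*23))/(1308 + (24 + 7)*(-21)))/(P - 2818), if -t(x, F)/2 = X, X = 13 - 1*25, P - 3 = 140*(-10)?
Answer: 15991/61539 ≈ 0.25985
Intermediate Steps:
P = -1397 (P = 3 + 140*(-10) = 3 - 1400 = -1397)
X = -12 (X = 13 - 25 = -12)
t(x, F) = 24 (t(x, F) = -2*(-12) = 24)
(-1097 + (1110 + t(13, 24 - 1*23))/(1308 + (24 + 7)*(-21)))/(P - 2818) = (-1097 + (1110 + 24)/(1308 + (24 + 7)*(-21)))/(-1397 - 2818) = (-1097 + 1134/(1308 + 31*(-21)))/(-4215) = (-1097 + 1134/(1308 - 651))*(-1/4215) = (-1097 + 1134/657)*(-1/4215) = (-1097 + 1134*(1/657))*(-1/4215) = (-1097 + 126/73)*(-1/4215) = -79955/73*(-1/4215) = 15991/61539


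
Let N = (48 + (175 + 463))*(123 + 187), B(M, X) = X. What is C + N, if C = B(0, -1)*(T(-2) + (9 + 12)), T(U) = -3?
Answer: 212642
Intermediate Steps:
N = 212660 (N = (48 + 638)*310 = 686*310 = 212660)
C = -18 (C = -(-3 + (9 + 12)) = -(-3 + 21) = -1*18 = -18)
C + N = -18 + 212660 = 212642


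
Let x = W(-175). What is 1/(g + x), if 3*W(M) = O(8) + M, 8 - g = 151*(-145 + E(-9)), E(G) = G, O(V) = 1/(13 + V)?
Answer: 63/1461832 ≈ 4.3097e-5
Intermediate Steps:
g = 23262 (g = 8 - 151*(-145 - 9) = 8 - 151*(-154) = 8 - 1*(-23254) = 8 + 23254 = 23262)
W(M) = 1/63 + M/3 (W(M) = (1/(13 + 8) + M)/3 = (1/21 + M)/3 = 1/63 + M/3)
x = -3674/63 (x = 1/63 + (1/3)*(-175) = 1/63 - 175/3 = -3674/63 ≈ -58.317)
1/(g + x) = 1/(23262 - 3674/63) = 1/(1461832/63) = 63/1461832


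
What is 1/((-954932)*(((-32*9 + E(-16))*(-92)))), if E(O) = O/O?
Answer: -1/25214024528 ≈ -3.9660e-11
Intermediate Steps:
E(O) = 1
1/((-954932)*(((-32*9 + E(-16))*(-92)))) = 1/((-954932)*(((-32*9 + 1)*(-92)))) = -(-1/(92*(-288 + 1)))/954932 = -1/(954932*((-287*(-92)))) = -1/954932/26404 = -1/954932*1/26404 = -1/25214024528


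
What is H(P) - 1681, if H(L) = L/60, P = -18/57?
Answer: -319391/190 ≈ -1681.0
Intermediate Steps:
P = -6/19 (P = -18*1/57 = -6/19 ≈ -0.31579)
H(L) = L/60 (H(L) = L*(1/60) = L/60)
H(P) - 1681 = (1/60)*(-6/19) - 1681 = -1/190 - 1681 = -319391/190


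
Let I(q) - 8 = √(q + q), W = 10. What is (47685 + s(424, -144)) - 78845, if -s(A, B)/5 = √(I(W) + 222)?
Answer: -31160 - 5*√(230 + 2*√5) ≈ -31237.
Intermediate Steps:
I(q) = 8 + √2*√q (I(q) = 8 + √(q + q) = 8 + √(2*q) = 8 + √2*√q)
s(A, B) = -5*√(230 + 2*√5) (s(A, B) = -5*√((8 + √2*√10) + 222) = -5*√((8 + 2*√5) + 222) = -5*√(230 + 2*√5))
(47685 + s(424, -144)) - 78845 = (47685 - 5*√(230 + 2*√5)) - 78845 = -31160 - 5*√(230 + 2*√5)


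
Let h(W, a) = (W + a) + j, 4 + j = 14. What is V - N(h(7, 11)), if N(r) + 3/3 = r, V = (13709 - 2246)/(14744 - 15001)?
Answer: -18402/257 ≈ -71.603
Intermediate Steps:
j = 10 (j = -4 + 14 = 10)
h(W, a) = 10 + W + a (h(W, a) = (W + a) + 10 = 10 + W + a)
V = -11463/257 (V = 11463/(-257) = 11463*(-1/257) = -11463/257 ≈ -44.603)
N(r) = -1 + r
V - N(h(7, 11)) = -11463/257 - (-1 + (10 + 7 + 11)) = -11463/257 - (-1 + 28) = -11463/257 - 1*27 = -11463/257 - 27 = -18402/257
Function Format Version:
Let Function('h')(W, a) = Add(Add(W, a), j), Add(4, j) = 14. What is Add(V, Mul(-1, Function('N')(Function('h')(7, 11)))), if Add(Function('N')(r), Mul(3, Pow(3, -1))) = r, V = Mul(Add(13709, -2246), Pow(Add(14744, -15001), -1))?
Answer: Rational(-18402, 257) ≈ -71.603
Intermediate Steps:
j = 10 (j = Add(-4, 14) = 10)
Function('h')(W, a) = Add(10, W, a) (Function('h')(W, a) = Add(Add(W, a), 10) = Add(10, W, a))
V = Rational(-11463, 257) (V = Mul(11463, Pow(-257, -1)) = Mul(11463, Rational(-1, 257)) = Rational(-11463, 257) ≈ -44.603)
Function('N')(r) = Add(-1, r)
Add(V, Mul(-1, Function('N')(Function('h')(7, 11)))) = Add(Rational(-11463, 257), Mul(-1, Add(-1, Add(10, 7, 11)))) = Add(Rational(-11463, 257), Mul(-1, Add(-1, 28))) = Add(Rational(-11463, 257), Mul(-1, 27)) = Add(Rational(-11463, 257), -27) = Rational(-18402, 257)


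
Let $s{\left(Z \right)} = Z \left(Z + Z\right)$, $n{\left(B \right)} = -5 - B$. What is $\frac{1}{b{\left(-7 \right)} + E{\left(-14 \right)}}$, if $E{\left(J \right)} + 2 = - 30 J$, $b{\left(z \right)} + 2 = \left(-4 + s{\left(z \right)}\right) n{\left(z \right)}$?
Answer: $\frac{1}{604} \approx 0.0016556$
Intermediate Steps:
$s{\left(Z \right)} = 2 Z^{2}$ ($s{\left(Z \right)} = Z 2 Z = 2 Z^{2}$)
$b{\left(z \right)} = -2 + \left(-5 - z\right) \left(-4 + 2 z^{2}\right)$ ($b{\left(z \right)} = -2 + \left(-4 + 2 z^{2}\right) \left(-5 - z\right) = -2 + \left(-5 - z\right) \left(-4 + 2 z^{2}\right)$)
$E{\left(J \right)} = -2 - 30 J$
$\frac{1}{b{\left(-7 \right)} + E{\left(-14 \right)}} = \frac{1}{\left(18 + 4 \left(-7\right) - 2 \left(-7\right)^{2} \left(5 - 7\right)\right) - -418} = \frac{1}{\left(18 - 28 - 98 \left(-2\right)\right) + \left(-2 + 420\right)} = \frac{1}{\left(18 - 28 + 196\right) + 418} = \frac{1}{186 + 418} = \frac{1}{604}$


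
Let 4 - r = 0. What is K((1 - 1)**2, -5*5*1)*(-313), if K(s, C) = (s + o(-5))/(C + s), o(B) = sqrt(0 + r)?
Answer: 626/25 ≈ 25.040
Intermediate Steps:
r = 4 (r = 4 - 1*0 = 4 + 0 = 4)
o(B) = 2 (o(B) = sqrt(0 + 4) = sqrt(4) = 2)
K(s, C) = (2 + s)/(C + s) (K(s, C) = (s + 2)/(C + s) = (2 + s)/(C + s))
K((1 - 1)**2, -5*5*1)*(-313) = ((2 + (1 - 1)**2)/(-5*5*1 + (1 - 1)**2))*(-313) = ((2 + 0**2)/(-25*1 + 0**2))*(-313) = ((2 + 0)/(-25 + 0))*(-313) = (2/(-25))*(-313) = -1/25*2*(-313) = -2/25*(-313) = 626/25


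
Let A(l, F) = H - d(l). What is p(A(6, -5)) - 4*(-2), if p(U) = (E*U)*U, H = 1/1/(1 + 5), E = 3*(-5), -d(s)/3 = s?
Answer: -8632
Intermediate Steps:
d(s) = -3*s
E = -15
H = 6 (H = 1/1/6 = 1/(⅙) = 1*6 = 6)
A(l, F) = 6 + 3*l (A(l, F) = 6 - (-3)*l = 6 + 3*l)
p(U) = -15*U² (p(U) = (-15*U)*U = -15*U²)
p(A(6, -5)) - 4*(-2) = -15*(6 + 3*6)² - 4*(-2) = -15*(6 + 18)² + 8 = -15*24² + 8 = -15*576 + 8 = -8640 + 8 = -8632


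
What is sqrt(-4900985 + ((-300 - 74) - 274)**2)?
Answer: I*sqrt(4481081) ≈ 2116.9*I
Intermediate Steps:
sqrt(-4900985 + ((-300 - 74) - 274)**2) = sqrt(-4900985 + (-374 - 274)**2) = sqrt(-4900985 + (-648)**2) = sqrt(-4900985 + 419904) = sqrt(-4481081) = I*sqrt(4481081)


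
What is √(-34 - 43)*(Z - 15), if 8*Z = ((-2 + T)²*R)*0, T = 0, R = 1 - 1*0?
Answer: -15*I*√77 ≈ -131.62*I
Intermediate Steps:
R = 1 (R = 1 + 0 = 1)
Z = 0 (Z = (((-2 + 0)²*1)*0)/8 = (((-2)²*1)*0)/8 = ((4*1)*0)/8 = (4*0)/8 = (⅛)*0 = 0)
√(-34 - 43)*(Z - 15) = √(-34 - 43)*(0 - 15) = √(-77)*(-15) = (I*√77)*(-15) = -15*I*√77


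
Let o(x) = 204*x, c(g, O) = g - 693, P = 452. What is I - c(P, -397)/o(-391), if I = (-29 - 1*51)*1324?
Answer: -8448603121/79764 ≈ -1.0592e+5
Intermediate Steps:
c(g, O) = -693 + g
I = -105920 (I = (-29 - 51)*1324 = -80*1324 = -105920)
I - c(P, -397)/o(-391) = -105920 - (-693 + 452)/(204*(-391)) = -105920 - (-241)/(-79764) = -105920 - (-241)*(-1)/79764 = -105920 - 1*241/79764 = -105920 - 241/79764 = -8448603121/79764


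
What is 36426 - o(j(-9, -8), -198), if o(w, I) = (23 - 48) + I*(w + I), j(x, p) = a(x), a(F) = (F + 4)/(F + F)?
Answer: -2698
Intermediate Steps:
a(F) = (4 + F)/(2*F) (a(F) = (4 + F)/((2*F)) = (4 + F)*(1/(2*F)) = (4 + F)/(2*F))
j(x, p) = (4 + x)/(2*x)
o(w, I) = -25 + I*(I + w)
36426 - o(j(-9, -8), -198) = 36426 - (-25 + (-198)² - 99*(4 - 9)/(-9)) = 36426 - (-25 + 39204 - 99*(-1)*(-5)/9) = 36426 - (-25 + 39204 - 198*5/18) = 36426 - (-25 + 39204 - 55) = 36426 - 1*39124 = 36426 - 39124 = -2698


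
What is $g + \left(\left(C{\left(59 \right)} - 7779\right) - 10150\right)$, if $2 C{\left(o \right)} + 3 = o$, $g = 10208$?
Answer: $-7693$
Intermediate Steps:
$C{\left(o \right)} = - \frac{3}{2} + \frac{o}{2}$
$g + \left(\left(C{\left(59 \right)} - 7779\right) - 10150\right) = 10208 + \left(\left(\left(- \frac{3}{2} + \frac{1}{2} \cdot 59\right) - 7779\right) - 10150\right) = 10208 + \left(\left(\left(- \frac{3}{2} + \frac{59}{2}\right) - 7779\right) - 10150\right) = 10208 + \left(\left(28 - 7779\right) - 10150\right) = 10208 - 17901 = -7693$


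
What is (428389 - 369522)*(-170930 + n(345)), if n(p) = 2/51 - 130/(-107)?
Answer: -54908674957922/5457 ≈ -1.0062e+10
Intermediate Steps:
n(p) = 6844/5457 (n(p) = 2*(1/51) - 130*(-1/107) = 2/51 + 130/107 = 6844/5457)
(428389 - 369522)*(-170930 + n(345)) = (428389 - 369522)*(-170930 + 6844/5457) = 58867*(-932758166/5457) = -54908674957922/5457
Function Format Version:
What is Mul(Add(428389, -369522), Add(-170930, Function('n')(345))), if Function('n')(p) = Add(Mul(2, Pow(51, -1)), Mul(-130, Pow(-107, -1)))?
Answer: Rational(-54908674957922, 5457) ≈ -1.0062e+10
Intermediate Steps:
Function('n')(p) = Rational(6844, 5457) (Function('n')(p) = Add(Mul(2, Rational(1, 51)), Mul(-130, Rational(-1, 107))) = Add(Rational(2, 51), Rational(130, 107)) = Rational(6844, 5457))
Mul(Add(428389, -369522), Add(-170930, Function('n')(345))) = Mul(Add(428389, -369522), Add(-170930, Rational(6844, 5457))) = Mul(58867, Rational(-932758166, 5457)) = Rational(-54908674957922, 5457)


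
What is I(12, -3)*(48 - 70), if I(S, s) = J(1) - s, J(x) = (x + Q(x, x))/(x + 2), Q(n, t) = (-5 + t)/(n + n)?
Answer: -176/3 ≈ -58.667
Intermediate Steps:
Q(n, t) = (-5 + t)/(2*n) (Q(n, t) = (-5 + t)/((2*n)) = (-5 + t)*(1/(2*n)) = (-5 + t)/(2*n))
J(x) = (x + (-5 + x)/(2*x))/(2 + x) (J(x) = (x + (-5 + x)/(2*x))/(x + 2) = (x + (-5 + x)/(2*x))/(2 + x))
I(S, s) = -⅓ - s (I(S, s) = (½)*(-5 + 1 + 2*1²)/(1*(2 + 1)) - s = (½)*1*(-5 + 1 + 2*1)/3 - s = (½)*1*(⅓)*(-5 + 1 + 2) - s = (½)*1*(⅓)*(-2) - s = -⅓ - s)
I(12, -3)*(48 - 70) = (-⅓ - 1*(-3))*(48 - 70) = (-⅓ + 3)*(-22) = (8/3)*(-22) = -176/3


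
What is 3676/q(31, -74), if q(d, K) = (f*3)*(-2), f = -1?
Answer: 1838/3 ≈ 612.67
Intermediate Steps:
q(d, K) = 6 (q(d, K) = -1*3*(-2) = -3*(-2) = 6)
3676/q(31, -74) = 3676/6 = 3676*(⅙) = 1838/3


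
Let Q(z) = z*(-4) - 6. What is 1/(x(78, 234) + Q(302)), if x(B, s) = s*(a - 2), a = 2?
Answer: -1/1214 ≈ -0.00082372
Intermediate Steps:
x(B, s) = 0 (x(B, s) = s*(2 - 2) = s*0 = 0)
Q(z) = -6 - 4*z (Q(z) = -4*z - 6 = -6 - 4*z)
1/(x(78, 234) + Q(302)) = 1/(0 + (-6 - 4*302)) = 1/(0 + (-6 - 1208)) = 1/(0 - 1214) = 1/(-1214) = -1/1214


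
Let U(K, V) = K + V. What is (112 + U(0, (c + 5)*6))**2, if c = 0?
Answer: 20164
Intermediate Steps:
(112 + U(0, (c + 5)*6))**2 = (112 + (0 + (0 + 5)*6))**2 = (112 + (0 + 5*6))**2 = (112 + (0 + 30))**2 = (112 + 30)**2 = 142**2 = 20164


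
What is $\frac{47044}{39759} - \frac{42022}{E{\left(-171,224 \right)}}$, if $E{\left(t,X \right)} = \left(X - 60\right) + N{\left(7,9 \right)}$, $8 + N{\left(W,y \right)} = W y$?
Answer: $- \frac{553483354}{2902407} \approx -190.7$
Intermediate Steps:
$N{\left(W,y \right)} = -8 + W y$
$E{\left(t,X \right)} = -5 + X$ ($E{\left(t,X \right)} = \left(X - 60\right) + \left(-8 + 7 \cdot 9\right) = \left(-60 + X\right) + \left(-8 + 63\right) = \left(-60 + X\right) + 55 = -5 + X$)
$\frac{47044}{39759} - \frac{42022}{E{\left(-171,224 \right)}} = \frac{47044}{39759} - \frac{42022}{-5 + 224} = 47044 \cdot \frac{1}{39759} - \frac{42022}{219} = \frac{47044}{39759} - \frac{42022}{219} = - \frac{553483354}{2902407}$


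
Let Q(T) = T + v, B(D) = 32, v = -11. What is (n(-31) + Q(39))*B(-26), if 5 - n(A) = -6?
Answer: 1248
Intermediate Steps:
n(A) = 11 (n(A) = 5 - 1*(-6) = 5 + 6 = 11)
Q(T) = -11 + T (Q(T) = T - 11 = -11 + T)
(n(-31) + Q(39))*B(-26) = (11 + (-11 + 39))*32 = (11 + 28)*32 = 39*32 = 1248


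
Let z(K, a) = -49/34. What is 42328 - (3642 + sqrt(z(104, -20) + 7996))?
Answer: 38686 - sqrt(9241710)/34 ≈ 38597.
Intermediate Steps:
z(K, a) = -49/34 (z(K, a) = -49*1/34 = -49/34)
42328 - (3642 + sqrt(z(104, -20) + 7996)) = 42328 - (3642 + sqrt(-49/34 + 7996)) = 42328 - (3642 + sqrt(271815/34)) = 42328 - (3642 + sqrt(9241710)/34) = 42328 + (-3642 - sqrt(9241710)/34) = 38686 - sqrt(9241710)/34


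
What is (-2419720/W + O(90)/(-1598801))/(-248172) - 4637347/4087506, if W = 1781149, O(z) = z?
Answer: -136553771714924260106164/120363443688207164657757 ≈ -1.1345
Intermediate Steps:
(-2419720/W + O(90)/(-1598801))/(-248172) - 4637347/4087506 = (-2419720/1781149 + 90/(-1598801))/(-248172) - 4637347/4087506 = (-2419720*1/1781149 + 90*(-1/1598801))*(-1/248172) - 4637347*1/4087506 = (-2419720/1781149 - 90/1598801)*(-1/248172) - 4637347/4087506 = -3868811059130/2847702802349*(-1/248172) - 4637347/4087506 = 1934405529565/353360049932278014 - 4637347/4087506 = -136553771714924260106164/120363443688207164657757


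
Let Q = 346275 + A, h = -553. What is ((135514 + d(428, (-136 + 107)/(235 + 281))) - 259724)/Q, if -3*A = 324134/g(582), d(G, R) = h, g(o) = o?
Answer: -108918099/302136008 ≈ -0.36049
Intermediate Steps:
d(G, R) = -553
A = -162067/873 (A = -324134/(3*582) = -1/3*162067/291 = -162067/873 ≈ -185.64)
Q = 302136008/873 (Q = 346275 - 162067/873 = 302136008/873 ≈ 3.4609e+5)
((135514 + d(428, (-136 + 107)/(235 + 281))) - 259724)/Q = ((135514 - 553) - 259724)/(302136008/873) = (134961 - 259724)*(873/302136008) = -124763*873/302136008 = -108918099/302136008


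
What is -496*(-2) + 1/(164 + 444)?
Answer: 603137/608 ≈ 992.00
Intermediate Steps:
-496*(-2) + 1/(164 + 444) = 992 + 1/608 = 603137/608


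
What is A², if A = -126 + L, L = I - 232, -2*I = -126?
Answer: 87025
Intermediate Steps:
I = 63 (I = -½*(-126) = 63)
L = -169 (L = 63 - 232 = -169)
A = -295 (A = -126 - 169 = -295)
A² = (-295)² = 87025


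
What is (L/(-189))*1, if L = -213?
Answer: 71/63 ≈ 1.1270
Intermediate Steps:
(L/(-189))*1 = -213/(-189)*1 = -213*(-1/189)*1 = (71/63)*1 = 71/63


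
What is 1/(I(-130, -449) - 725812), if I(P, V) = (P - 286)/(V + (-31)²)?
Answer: -16/11613005 ≈ -1.3778e-6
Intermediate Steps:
I(P, V) = (-286 + P)/(961 + V) (I(P, V) = (-286 + P)/(V + 961) = (-286 + P)/(961 + V))
1/(I(-130, -449) - 725812) = 1/((-286 - 130)/(961 - 449) - 725812) = 1/(-416/512 - 725812) = 1/((1/512)*(-416) - 725812) = 1/(-13/16 - 725812) = 1/(-11613005/16) = -16/11613005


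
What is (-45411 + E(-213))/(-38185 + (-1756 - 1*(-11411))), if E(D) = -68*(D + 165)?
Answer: 4683/3170 ≈ 1.4773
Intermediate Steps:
E(D) = -11220 - 68*D (E(D) = -68*(165 + D) = -11220 - 68*D)
(-45411 + E(-213))/(-38185 + (-1756 - 1*(-11411))) = (-45411 + (-11220 - 68*(-213)))/(-38185 + (-1756 - 1*(-11411))) = (-45411 + (-11220 + 14484))/(-38185 + (-1756 + 11411)) = (-45411 + 3264)/(-38185 + 9655) = -42147/(-28530) = -42147*(-1/28530) = 4683/3170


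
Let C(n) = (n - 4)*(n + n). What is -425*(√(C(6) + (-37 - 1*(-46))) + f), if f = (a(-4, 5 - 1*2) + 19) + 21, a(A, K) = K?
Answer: -18275 - 425*√33 ≈ -20716.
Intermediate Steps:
C(n) = 2*n*(-4 + n) (C(n) = (-4 + n)*(2*n) = 2*n*(-4 + n))
f = 43 (f = ((5 - 1*2) + 19) + 21 = ((5 - 2) + 19) + 21 = (3 + 19) + 21 = 22 + 21 = 43)
-425*(√(C(6) + (-37 - 1*(-46))) + f) = -425*(√(2*6*(-4 + 6) + (-37 - 1*(-46))) + 43) = -425*(√(2*6*2 + (-37 + 46)) + 43) = -425*(√(24 + 9) + 43) = -425*(√33 + 43) = -425*(43 + √33) = -18275 - 425*√33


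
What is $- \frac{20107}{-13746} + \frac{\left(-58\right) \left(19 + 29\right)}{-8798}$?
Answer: $\frac{107585125}{60468654} \approx 1.7792$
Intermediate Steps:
$- \frac{20107}{-13746} + \frac{\left(-58\right) \left(19 + 29\right)}{-8798} = \left(-20107\right) \left(- \frac{1}{13746}\right) + \left(-58\right) 48 \left(- \frac{1}{8798}\right) = \frac{20107}{13746} - - \frac{1392}{4399} = \frac{20107}{13746} + \frac{1392}{4399} = \frac{107585125}{60468654}$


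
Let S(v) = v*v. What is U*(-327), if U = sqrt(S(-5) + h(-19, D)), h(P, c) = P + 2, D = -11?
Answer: -654*sqrt(2) ≈ -924.90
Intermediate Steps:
S(v) = v**2
h(P, c) = 2 + P
U = 2*sqrt(2) (U = sqrt((-5)**2 + (2 - 19)) = sqrt(25 - 17) = sqrt(8) = 2*sqrt(2) ≈ 2.8284)
U*(-327) = (2*sqrt(2))*(-327) = -654*sqrt(2)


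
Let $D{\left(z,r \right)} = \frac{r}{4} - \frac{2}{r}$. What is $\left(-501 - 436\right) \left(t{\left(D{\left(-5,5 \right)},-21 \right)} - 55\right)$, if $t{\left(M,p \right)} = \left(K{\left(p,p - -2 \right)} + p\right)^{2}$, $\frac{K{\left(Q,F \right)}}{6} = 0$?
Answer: $-361682$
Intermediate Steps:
$K{\left(Q,F \right)} = 0$ ($K{\left(Q,F \right)} = 6 \cdot 0 = 0$)
$D{\left(z,r \right)} = - \frac{2}{r} + \frac{r}{4}$ ($D{\left(z,r \right)} = r \frac{1}{4} - \frac{2}{r} = \frac{r}{4} - \frac{2}{r} = - \frac{2}{r} + \frac{r}{4}$)
$t{\left(M,p \right)} = p^{2}$ ($t{\left(M,p \right)} = \left(0 + p\right)^{2} = p^{2}$)
$\left(-501 - 436\right) \left(t{\left(D{\left(-5,5 \right)},-21 \right)} - 55\right) = \left(-501 - 436\right) \left(\left(-21\right)^{2} - 55\right) = - 937 \left(441 - 55\right) = \left(-937\right) 386 = -361682$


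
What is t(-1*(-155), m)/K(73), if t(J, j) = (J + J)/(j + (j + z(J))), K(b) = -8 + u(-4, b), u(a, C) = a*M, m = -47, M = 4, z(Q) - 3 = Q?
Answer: -155/768 ≈ -0.20182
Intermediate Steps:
z(Q) = 3 + Q
u(a, C) = 4*a (u(a, C) = a*4 = 4*a)
K(b) = -24 (K(b) = -8 + 4*(-4) = -8 - 16 = -24)
t(J, j) = 2*J/(3 + J + 2*j) (t(J, j) = (J + J)/(j + (j + (3 + J))) = (2*J)/(j + (3 + J + j)) = (2*J)/(3 + J + 2*j) = 2*J/(3 + J + 2*j))
t(-1*(-155), m)/K(73) = (2*(-1*(-155))/(3 - 1*(-155) + 2*(-47)))/(-24) = (2*155/(3 + 155 - 94))*(-1/24) = (2*155/64)*(-1/24) = (2*155*(1/64))*(-1/24) = (155/32)*(-1/24) = -155/768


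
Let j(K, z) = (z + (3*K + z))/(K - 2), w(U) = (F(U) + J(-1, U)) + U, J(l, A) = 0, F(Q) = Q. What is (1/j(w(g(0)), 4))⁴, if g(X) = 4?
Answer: 81/65536 ≈ 0.0012360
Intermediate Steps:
w(U) = 2*U (w(U) = (U + 0) + U = U + U = 2*U)
j(K, z) = (2*z + 3*K)/(-2 + K) (j(K, z) = (z + (z + 3*K))/(-2 + K) = (2*z + 3*K)/(-2 + K))
(1/j(w(g(0)), 4))⁴ = (1/((2*4 + 3*(2*4))/(-2 + 2*4)))⁴ = (1/((8 + 3*8)/(-2 + 8)))⁴ = (1/((8 + 24)/6))⁴ = (1/((⅙)*32))⁴ = (1/(16/3))⁴ = (3/16)⁴ = 81/65536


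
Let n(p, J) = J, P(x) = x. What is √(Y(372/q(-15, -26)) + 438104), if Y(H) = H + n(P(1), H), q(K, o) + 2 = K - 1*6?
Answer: 16*√905234/23 ≈ 661.87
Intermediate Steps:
q(K, o) = -8 + K (q(K, o) = -2 + (K - 1*6) = -2 + (K - 6) = -2 + (-6 + K) = -8 + K)
Y(H) = 2*H (Y(H) = H + H = 2*H)
√(Y(372/q(-15, -26)) + 438104) = √(2*(372/(-8 - 15)) + 438104) = √(2*(372/(-23)) + 438104) = √(2*(372*(-1/23)) + 438104) = √(2*(-372/23) + 438104) = √(-744/23 + 438104) = √(10075648/23) = 16*√905234/23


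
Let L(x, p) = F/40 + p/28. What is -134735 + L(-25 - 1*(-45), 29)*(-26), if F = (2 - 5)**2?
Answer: -18867489/140 ≈ -1.3477e+5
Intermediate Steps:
F = 9 (F = (-3)**2 = 9)
L(x, p) = 9/40 + p/28
-134735 + L(-25 - 1*(-45), 29)*(-26) = -134735 + (9/40 + (1/28)*29)*(-26) = -134735 + (9/40 + 29/28)*(-26) = -134735 + (353/280)*(-26) = -134735 - 4589/140 = -18867489/140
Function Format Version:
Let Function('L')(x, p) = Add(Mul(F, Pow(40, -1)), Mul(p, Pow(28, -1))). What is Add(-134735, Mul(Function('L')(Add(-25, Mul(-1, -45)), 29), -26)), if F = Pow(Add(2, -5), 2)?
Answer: Rational(-18867489, 140) ≈ -1.3477e+5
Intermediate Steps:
F = 9 (F = Pow(-3, 2) = 9)
Function('L')(x, p) = Add(Rational(9, 40), Mul(Rational(1, 28), p)) (Function('L')(x, p) = Add(Mul(9, Pow(40, -1)), Mul(p, Pow(28, -1))) = Add(Mul(9, Rational(1, 40)), Mul(p, Rational(1, 28))) = Add(Rational(9, 40), Mul(Rational(1, 28), p)))
Add(-134735, Mul(Function('L')(Add(-25, Mul(-1, -45)), 29), -26)) = Add(-134735, Mul(Add(Rational(9, 40), Mul(Rational(1, 28), 29)), -26)) = Add(-134735, Mul(Add(Rational(9, 40), Rational(29, 28)), -26)) = Add(-134735, Mul(Rational(353, 280), -26)) = Add(-134735, Rational(-4589, 140)) = Rational(-18867489, 140)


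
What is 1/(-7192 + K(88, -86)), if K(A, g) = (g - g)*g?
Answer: -1/7192 ≈ -0.00013904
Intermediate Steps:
K(A, g) = 0 (K(A, g) = 0*g = 0)
1/(-7192 + K(88, -86)) = 1/(-7192 + 0) = 1/(-7192) = -1/7192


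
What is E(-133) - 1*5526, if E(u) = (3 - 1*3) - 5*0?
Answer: -5526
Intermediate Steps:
E(u) = 0 (E(u) = (3 - 3) + 0 = 0 + 0 = 0)
E(-133) - 1*5526 = 0 - 1*5526 = 0 - 5526 = -5526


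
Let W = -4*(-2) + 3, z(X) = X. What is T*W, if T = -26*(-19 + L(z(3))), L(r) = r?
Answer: 4576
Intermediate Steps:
W = 11 (W = 8 + 3 = 11)
T = 416 (T = -26*(-19 + 3) = -26*(-16) = 416)
T*W = 416*11 = 4576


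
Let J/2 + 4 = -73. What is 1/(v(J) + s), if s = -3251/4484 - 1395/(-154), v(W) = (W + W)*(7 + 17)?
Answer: -345268/2549343793 ≈ -0.00013543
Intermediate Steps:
J = -154 (J = -8 + 2*(-73) = -8 - 146 = -154)
v(W) = 48*W (v(W) = (2*W)*24 = 48*W)
s = 2877263/345268 (s = -3251*1/4484 - 1395*(-1/154) = -3251/4484 + 1395/154 = 2877263/345268 ≈ 8.3334)
1/(v(J) + s) = 1/(48*(-154) + 2877263/345268) = 1/(-7392 + 2877263/345268) = 1/(-2549343793/345268) = -345268/2549343793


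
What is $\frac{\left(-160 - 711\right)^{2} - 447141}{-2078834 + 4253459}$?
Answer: $\frac{2492}{17397} \approx 0.14324$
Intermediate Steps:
$\frac{\left(-160 - 711\right)^{2} - 447141}{-2078834 + 4253459} = \frac{\left(-871\right)^{2} - 447141}{2174625} = \left(758641 - 447141\right) \frac{1}{2174625} = 311500 \cdot \frac{1}{2174625} = \frac{2492}{17397}$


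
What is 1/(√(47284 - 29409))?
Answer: √715/3575 ≈ 0.0074796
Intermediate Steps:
1/(√(47284 - 29409)) = 1/(√17875) = 1/(5*√715) = √715/3575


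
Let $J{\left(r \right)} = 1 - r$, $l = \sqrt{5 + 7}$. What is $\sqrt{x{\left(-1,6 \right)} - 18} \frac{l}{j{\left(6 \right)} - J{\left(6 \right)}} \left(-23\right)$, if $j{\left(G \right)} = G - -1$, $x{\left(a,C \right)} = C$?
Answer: $- 23 i \approx - 23.0 i$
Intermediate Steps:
$l = 2 \sqrt{3}$ ($l = \sqrt{12} = 2 \sqrt{3} \approx 3.4641$)
$j{\left(G \right)} = 1 + G$ ($j{\left(G \right)} = G + 1 = 1 + G$)
$\sqrt{x{\left(-1,6 \right)} - 18} \frac{l}{j{\left(6 \right)} - J{\left(6 \right)}} \left(-23\right) = \sqrt{6 - 18} \frac{2 \sqrt{3}}{\left(1 + 6\right) - \left(1 - 6\right)} \left(-23\right) = \sqrt{-12} \frac{2 \sqrt{3}}{7 - \left(1 - 6\right)} \left(-23\right) = 2 i \sqrt{3} \frac{2 \sqrt{3}}{7 - -5} \left(-23\right) = 2 i \sqrt{3} \frac{2 \sqrt{3}}{7 + 5} \left(-23\right) = 2 i \sqrt{3} \frac{2 \sqrt{3}}{12} \left(-23\right) = 2 i \sqrt{3} \cdot 2 \sqrt{3} \cdot \frac{1}{12} \left(-23\right) = 2 i \sqrt{3} \frac{\sqrt{3}}{6} \left(-23\right) = i \left(-23\right) = - 23 i$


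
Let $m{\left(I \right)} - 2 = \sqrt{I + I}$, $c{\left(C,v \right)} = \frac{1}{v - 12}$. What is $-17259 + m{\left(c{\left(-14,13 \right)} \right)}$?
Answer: $-17257 + \sqrt{2} \approx -17256.0$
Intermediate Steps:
$c{\left(C,v \right)} = \frac{1}{-12 + v}$
$m{\left(I \right)} = 2 + \sqrt{2} \sqrt{I}$ ($m{\left(I \right)} = 2 + \sqrt{I + I} = 2 + \sqrt{2 I} = 2 + \sqrt{2} \sqrt{I}$)
$-17259 + m{\left(c{\left(-14,13 \right)} \right)} = -17259 + \left(2 + \sqrt{2} \sqrt{\frac{1}{-12 + 13}}\right) = -17259 + \left(2 + \sqrt{2} \sqrt{1^{-1}}\right) = -17259 + \left(2 + \sqrt{2} \sqrt{1}\right) = -17259 + \left(2 + \sqrt{2} \cdot 1\right) = -17259 + \left(2 + \sqrt{2}\right) = -17257 + \sqrt{2}$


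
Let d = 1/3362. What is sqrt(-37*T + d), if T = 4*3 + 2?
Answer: I*sqrt(3483030)/82 ≈ 22.76*I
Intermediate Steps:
T = 14 (T = 12 + 2 = 14)
d = 1/3362 ≈ 0.00029744
sqrt(-37*T + d) = sqrt(-37*14 + 1/3362) = sqrt(-518 + 1/3362) = sqrt(-1741515/3362) = I*sqrt(3483030)/82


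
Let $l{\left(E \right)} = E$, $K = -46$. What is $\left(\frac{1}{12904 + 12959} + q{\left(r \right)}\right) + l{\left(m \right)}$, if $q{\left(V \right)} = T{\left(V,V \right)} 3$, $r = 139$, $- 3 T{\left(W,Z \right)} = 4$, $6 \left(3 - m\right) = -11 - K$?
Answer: $- \frac{353459}{51726} \approx -6.8333$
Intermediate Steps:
$m = - \frac{17}{6}$ ($m = 3 - \frac{-11 - -46}{6} = 3 - \frac{-11 + 46}{6} = 3 - \frac{35}{6} = - \frac{17}{6} \approx -2.8333$)
$T{\left(W,Z \right)} = - \frac{4}{3}$ ($T{\left(W,Z \right)} = \left(- \frac{1}{3}\right) 4 = - \frac{4}{3}$)
$q{\left(V \right)} = -4$ ($q{\left(V \right)} = \left(- \frac{4}{3}\right) 3 = -4$)
$\left(\frac{1}{12904 + 12959} + q{\left(r \right)}\right) + l{\left(m \right)} = \left(\frac{1}{12904 + 12959} - 4\right) - \frac{17}{6} = \left(\frac{1}{25863} - 4\right) - \frac{17}{6} = - \frac{103451}{25863} - \frac{17}{6} = - \frac{353459}{51726}$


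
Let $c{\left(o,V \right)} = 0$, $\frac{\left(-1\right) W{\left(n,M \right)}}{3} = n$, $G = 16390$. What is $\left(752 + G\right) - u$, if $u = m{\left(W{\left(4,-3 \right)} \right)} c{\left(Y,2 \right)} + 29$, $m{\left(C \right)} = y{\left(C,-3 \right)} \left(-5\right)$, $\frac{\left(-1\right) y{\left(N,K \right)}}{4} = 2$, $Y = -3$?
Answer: $17113$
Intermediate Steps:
$W{\left(n,M \right)} = - 3 n$
$y{\left(N,K \right)} = -8$ ($y{\left(N,K \right)} = \left(-4\right) 2 = -8$)
$m{\left(C \right)} = 40$ ($m{\left(C \right)} = \left(-8\right) \left(-5\right) = 40$)
$u = 29$ ($u = 40 \cdot 0 + 29 = 0 + 29 = 29$)
$\left(752 + G\right) - u = \left(752 + 16390\right) - 29 = 17142 - 29 = 17113$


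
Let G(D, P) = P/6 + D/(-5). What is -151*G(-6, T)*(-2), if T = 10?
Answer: 12986/15 ≈ 865.73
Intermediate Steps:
G(D, P) = -D/5 + P/6 (G(D, P) = P*(⅙) + D*(-⅕) = P/6 - D/5 = -D/5 + P/6)
-151*G(-6, T)*(-2) = -151*(-⅕*(-6) + (⅙)*10)*(-2) = -151*(6/5 + 5/3)*(-2) = -151*43/15*(-2) = -6493/15*(-2) = 12986/15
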